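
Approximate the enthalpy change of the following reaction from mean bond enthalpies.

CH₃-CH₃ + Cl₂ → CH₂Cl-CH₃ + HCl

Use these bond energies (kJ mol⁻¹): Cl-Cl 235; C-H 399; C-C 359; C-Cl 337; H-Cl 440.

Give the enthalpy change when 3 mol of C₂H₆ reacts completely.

Bonds broken (reactants):
  C-C: 1 × 359 = 359
  C-H: 6 × 399 = 2394
  Cl-Cl: 1 × 235 = 235
  Σ(broken) = 2988 kJ
Bonds formed (products):
  C-C: 1 × 359 = 359
  C-Cl: 1 × 337 = 337
  C-H: 5 × 399 = 1995
  H-Cl: 1 × 440 = 440
  Σ(formed) = 3131 kJ
ΔH = Σ(broken) − Σ(formed) = 2988 − 3131 = −143 kJ
For 3× the reaction as written: 3 × (−143) = −429 kJ

ΔH = −429 kJ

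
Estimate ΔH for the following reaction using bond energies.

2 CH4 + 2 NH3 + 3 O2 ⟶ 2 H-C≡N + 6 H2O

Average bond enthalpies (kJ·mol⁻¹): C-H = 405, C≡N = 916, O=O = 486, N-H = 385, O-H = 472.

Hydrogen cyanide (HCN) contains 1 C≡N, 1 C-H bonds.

Bonds broken (reactants):
  C-H: 8 × 405 = 3240
  N-H: 6 × 385 = 2310
  O=O: 3 × 486 = 1458
  Σ(broken) = 7008 kJ
Bonds formed (products):
  C≡N: 2 × 916 = 1832
  C-H: 2 × 405 = 810
  O-H: 12 × 472 = 5664
  Σ(formed) = 8306 kJ
ΔH = Σ(broken) − Σ(formed) = 7008 − 8306 = −1298 kJ

ΔH ≈ −1298 kJ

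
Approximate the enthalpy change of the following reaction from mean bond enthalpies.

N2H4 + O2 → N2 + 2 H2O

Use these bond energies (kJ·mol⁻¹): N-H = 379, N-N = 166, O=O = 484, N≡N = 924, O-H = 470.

ΔH ≈ −638 kJ

Bonds broken (reactants):
  N-H: 4 × 379 = 1516
  N-N: 1 × 166 = 166
  O=O: 1 × 484 = 484
  Σ(broken) = 2166 kJ
Bonds formed (products):
  N≡N: 1 × 924 = 924
  O-H: 4 × 470 = 1880
  Σ(formed) = 2804 kJ
ΔH = Σ(broken) − Σ(formed) = 2166 − 2804 = −638 kJ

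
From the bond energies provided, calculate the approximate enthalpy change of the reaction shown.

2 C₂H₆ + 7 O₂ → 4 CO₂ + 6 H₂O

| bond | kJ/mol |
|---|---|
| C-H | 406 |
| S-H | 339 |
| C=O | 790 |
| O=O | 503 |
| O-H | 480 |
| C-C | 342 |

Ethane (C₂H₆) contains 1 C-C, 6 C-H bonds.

ΔH ≈ −3003 kJ

Bonds broken (reactants):
  C-C: 2 × 342 = 684
  C-H: 12 × 406 = 4872
  O=O: 7 × 503 = 3521
  Σ(broken) = 9077 kJ
Bonds formed (products):
  C=O: 8 × 790 = 6320
  O-H: 12 × 480 = 5760
  Σ(formed) = 12080 kJ
ΔH = Σ(broken) − Σ(formed) = 9077 − 12080 = −3003 kJ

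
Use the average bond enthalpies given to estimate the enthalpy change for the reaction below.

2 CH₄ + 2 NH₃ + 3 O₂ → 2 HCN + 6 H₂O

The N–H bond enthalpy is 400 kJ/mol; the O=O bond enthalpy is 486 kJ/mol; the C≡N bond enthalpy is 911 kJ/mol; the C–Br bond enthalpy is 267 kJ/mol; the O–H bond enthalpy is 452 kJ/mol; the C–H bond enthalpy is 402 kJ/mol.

Bonds broken (reactants):
  C–H: 8 × 402 = 3216
  N–H: 6 × 400 = 2400
  O=O: 3 × 486 = 1458
  Σ(broken) = 7074 kJ
Bonds formed (products):
  C≡N: 2 × 911 = 1822
  C–H: 2 × 402 = 804
  O–H: 12 × 452 = 5424
  Σ(formed) = 8050 kJ
ΔH = Σ(broken) − Σ(formed) = 7074 − 8050 = −976 kJ

ΔH ≈ −976 kJ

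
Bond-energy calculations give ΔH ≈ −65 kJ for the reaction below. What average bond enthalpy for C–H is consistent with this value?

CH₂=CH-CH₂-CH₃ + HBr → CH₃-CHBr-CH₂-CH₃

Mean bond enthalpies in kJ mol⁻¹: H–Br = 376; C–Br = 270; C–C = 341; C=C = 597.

D(C–H) ≈ 427 kJ/mol

Let D be the C–H bond energy.
Σ(broken) = 2×341 + 8×D + 1×597 + 1×376 = 1655 + 8D
Σ(formed) = 1×270 + 3×341 + 9×D = 1293 + 9D
ΔH = Σ(broken) − Σ(formed) = (1655 + 8D) − (1293 + 9D) = +362 − D
Setting this equal to −65 kJ gives D = 427 kJ/mol.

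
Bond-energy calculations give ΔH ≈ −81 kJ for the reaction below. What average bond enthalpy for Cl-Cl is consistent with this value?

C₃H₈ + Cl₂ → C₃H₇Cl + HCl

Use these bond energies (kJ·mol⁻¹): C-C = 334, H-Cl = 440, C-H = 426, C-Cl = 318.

D(Cl-Cl) ≈ 251 kJ/mol

Let D be the Cl-Cl bond energy.
Σ(broken) = 2×334 + 8×426 + 1×D = 4076 + D
Σ(formed) = 2×334 + 1×318 + 7×426 + 1×440 = 4408
ΔH = Σ(broken) − Σ(formed) = (4076 + D) − (4408) = −332 + D
Setting this equal to −81 kJ gives D = 251 kJ/mol.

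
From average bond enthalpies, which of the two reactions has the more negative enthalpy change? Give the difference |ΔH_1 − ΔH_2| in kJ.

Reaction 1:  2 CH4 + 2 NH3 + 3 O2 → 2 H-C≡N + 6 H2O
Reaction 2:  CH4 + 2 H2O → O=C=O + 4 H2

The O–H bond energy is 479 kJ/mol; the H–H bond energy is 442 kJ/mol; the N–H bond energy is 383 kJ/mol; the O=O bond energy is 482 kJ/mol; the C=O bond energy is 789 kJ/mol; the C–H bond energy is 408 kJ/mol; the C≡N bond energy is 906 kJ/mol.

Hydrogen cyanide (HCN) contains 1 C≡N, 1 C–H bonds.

Reaction 1:
  Bonds broken (reactants):
    C–H: 8 × 408 = 3264
    N–H: 6 × 383 = 2298
    O=O: 3 × 482 = 1446
    Σ(broken) = 7008 kJ
  Bonds formed (products):
    C≡N: 2 × 906 = 1812
    C–H: 2 × 408 = 816
    O–H: 12 × 479 = 5748
    Σ(formed) = 8376 kJ
  ΔH_1 = 7008 − 8376 = −1368 kJ
Reaction 2:
  Bonds broken (reactants):
    C–H: 4 × 408 = 1632
    O–H: 4 × 479 = 1916
    Σ(broken) = 3548 kJ
  Bonds formed (products):
    C=O: 2 × 789 = 1578
    H–H: 4 × 442 = 1768
    Σ(formed) = 3346 kJ
  ΔH_2 = 3548 − 3346 = +202 kJ
ΔH_1 − ΔH_2 = −1570 kJ, so reaction 1 has the more negative ΔH; |ΔH_1 − ΔH_2| = 1570 kJ.

Reaction 1, by 1570 kJ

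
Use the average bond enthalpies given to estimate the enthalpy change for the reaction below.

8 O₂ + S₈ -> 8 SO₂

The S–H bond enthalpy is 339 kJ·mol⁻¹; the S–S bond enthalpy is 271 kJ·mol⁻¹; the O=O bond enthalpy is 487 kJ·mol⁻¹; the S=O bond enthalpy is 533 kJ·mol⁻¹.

Bonds broken (reactants):
  O=O: 8 × 487 = 3896
  S–S: 8 × 271 = 2168
  Σ(broken) = 6064 kJ
Bonds formed (products):
  S=O: 16 × 533 = 8528
  Σ(formed) = 8528 kJ
ΔH = Σ(broken) − Σ(formed) = 6064 − 8528 = −2464 kJ

ΔH ≈ −2464 kJ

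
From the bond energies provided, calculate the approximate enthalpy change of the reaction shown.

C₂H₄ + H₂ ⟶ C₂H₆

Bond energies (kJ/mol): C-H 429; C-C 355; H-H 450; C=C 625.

Bonds broken (reactants):
  C-H: 4 × 429 = 1716
  C=C: 1 × 625 = 625
  H-H: 1 × 450 = 450
  Σ(broken) = 2791 kJ
Bonds formed (products):
  C-C: 1 × 355 = 355
  C-H: 6 × 429 = 2574
  Σ(formed) = 2929 kJ
ΔH = Σ(broken) − Σ(formed) = 2791 − 2929 = −138 kJ

ΔH ≈ −138 kJ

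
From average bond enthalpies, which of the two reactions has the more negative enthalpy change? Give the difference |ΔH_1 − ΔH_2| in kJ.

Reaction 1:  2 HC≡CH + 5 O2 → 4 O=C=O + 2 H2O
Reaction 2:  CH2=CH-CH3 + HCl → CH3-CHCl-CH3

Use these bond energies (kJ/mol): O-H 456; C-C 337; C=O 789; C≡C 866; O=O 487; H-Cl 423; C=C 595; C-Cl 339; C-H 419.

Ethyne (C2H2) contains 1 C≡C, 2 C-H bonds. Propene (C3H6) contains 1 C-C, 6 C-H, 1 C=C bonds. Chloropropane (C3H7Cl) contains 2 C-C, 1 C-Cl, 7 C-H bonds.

Reaction 1, by 2216 kJ

Reaction 1:
  Bonds broken (reactants):
    C≡C: 2 × 866 = 1732
    C-H: 4 × 419 = 1676
    O=O: 5 × 487 = 2435
    Σ(broken) = 5843 kJ
  Bonds formed (products):
    C=O: 8 × 789 = 6312
    O-H: 4 × 456 = 1824
    Σ(formed) = 8136 kJ
  ΔH_1 = 5843 − 8136 = −2293 kJ
Reaction 2:
  Bonds broken (reactants):
    C-C: 1 × 337 = 337
    C-H: 6 × 419 = 2514
    C=C: 1 × 595 = 595
    H-Cl: 1 × 423 = 423
    Σ(broken) = 3869 kJ
  Bonds formed (products):
    C-C: 2 × 337 = 674
    C-Cl: 1 × 339 = 339
    C-H: 7 × 419 = 2933
    Σ(formed) = 3946 kJ
  ΔH_2 = 3869 − 3946 = −77 kJ
ΔH_1 − ΔH_2 = −2216 kJ, so reaction 1 has the more negative ΔH; |ΔH_1 − ΔH_2| = 2216 kJ.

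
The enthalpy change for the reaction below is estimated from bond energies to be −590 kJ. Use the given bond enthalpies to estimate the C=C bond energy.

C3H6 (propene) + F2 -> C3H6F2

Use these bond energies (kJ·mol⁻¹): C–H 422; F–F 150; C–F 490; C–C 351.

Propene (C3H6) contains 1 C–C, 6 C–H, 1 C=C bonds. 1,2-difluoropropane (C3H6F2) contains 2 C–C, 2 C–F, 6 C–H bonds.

D(C=C) ≈ 591 kJ/mol

Let D be the C=C bond energy.
Σ(broken) = 1×351 + 6×422 + 1×D + 1×150 = 3033 + D
Σ(formed) = 2×351 + 2×490 + 6×422 = 4214
ΔH = Σ(broken) − Σ(formed) = (3033 + D) − (4214) = −1181 + D
Setting this equal to −590 kJ gives D = 591 kJ/mol.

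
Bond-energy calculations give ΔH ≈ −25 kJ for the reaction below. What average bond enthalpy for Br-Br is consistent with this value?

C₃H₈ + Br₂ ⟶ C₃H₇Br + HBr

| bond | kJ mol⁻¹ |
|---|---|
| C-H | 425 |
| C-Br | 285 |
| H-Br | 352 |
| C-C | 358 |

D(Br-Br) ≈ 187 kJ/mol

Let D be the Br-Br bond energy.
Σ(broken) = 1×D + 2×358 + 8×425 = 4116 + D
Σ(formed) = 1×285 + 2×358 + 7×425 + 1×352 = 4328
ΔH = Σ(broken) − Σ(formed) = (4116 + D) − (4328) = −212 + D
Setting this equal to −25 kJ gives D = 187 kJ/mol.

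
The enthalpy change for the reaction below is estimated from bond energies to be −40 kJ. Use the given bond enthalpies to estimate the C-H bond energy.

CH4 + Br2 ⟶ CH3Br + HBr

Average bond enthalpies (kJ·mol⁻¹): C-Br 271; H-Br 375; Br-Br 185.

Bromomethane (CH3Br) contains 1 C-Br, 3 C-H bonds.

Let D be the C-H bond energy.
Σ(broken) = 1×185 + 4×D = 185 + 4D
Σ(formed) = 1×271 + 3×D + 1×375 = 646 + 3D
ΔH = Σ(broken) − Σ(formed) = (185 + 4D) − (646 + 3D) = −461 + D
Setting this equal to −40 kJ gives D = 421 kJ/mol.

D(C-H) ≈ 421 kJ/mol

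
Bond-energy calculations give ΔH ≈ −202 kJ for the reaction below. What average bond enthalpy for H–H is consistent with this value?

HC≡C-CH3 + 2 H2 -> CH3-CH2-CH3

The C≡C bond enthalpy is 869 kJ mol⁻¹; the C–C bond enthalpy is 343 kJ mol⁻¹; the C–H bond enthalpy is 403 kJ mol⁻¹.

Let D be the H–H bond energy.
Σ(broken) = 1×869 + 1×343 + 4×403 + 2×D = 2824 + 2D
Σ(formed) = 2×343 + 8×403 = 3910
ΔH = Σ(broken) − Σ(formed) = (2824 + 2D) − (3910) = −1086 + 2D
Setting this equal to −202 kJ gives 2D = 884, so D = 442 kJ/mol.

D(H–H) ≈ 442 kJ/mol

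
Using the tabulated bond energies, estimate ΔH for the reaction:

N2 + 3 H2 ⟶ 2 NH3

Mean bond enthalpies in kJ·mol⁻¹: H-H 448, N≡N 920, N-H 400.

Bonds broken (reactants):
  H-H: 3 × 448 = 1344
  N≡N: 1 × 920 = 920
  Σ(broken) = 2264 kJ
Bonds formed (products):
  N-H: 6 × 400 = 2400
  Σ(formed) = 2400 kJ
ΔH = Σ(broken) − Σ(formed) = 2264 − 2400 = −136 kJ

ΔH ≈ −136 kJ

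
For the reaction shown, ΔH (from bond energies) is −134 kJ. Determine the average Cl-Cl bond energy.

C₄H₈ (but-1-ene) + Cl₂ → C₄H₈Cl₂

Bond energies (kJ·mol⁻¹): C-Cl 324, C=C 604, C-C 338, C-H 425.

D(Cl-Cl) ≈ 248 kJ/mol

Let D be the Cl-Cl bond energy.
Σ(broken) = 2×338 + 8×425 + 1×604 + 1×D = 4680 + D
Σ(formed) = 3×338 + 2×324 + 8×425 = 5062
ΔH = Σ(broken) − Σ(formed) = (4680 + D) − (5062) = −382 + D
Setting this equal to −134 kJ gives D = 248 kJ/mol.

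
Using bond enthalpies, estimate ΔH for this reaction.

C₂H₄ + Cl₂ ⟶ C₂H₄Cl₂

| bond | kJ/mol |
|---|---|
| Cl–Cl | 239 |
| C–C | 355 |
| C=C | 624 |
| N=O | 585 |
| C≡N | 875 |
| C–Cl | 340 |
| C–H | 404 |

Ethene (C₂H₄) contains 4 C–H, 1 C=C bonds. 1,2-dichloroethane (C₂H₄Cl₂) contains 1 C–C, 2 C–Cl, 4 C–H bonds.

Bonds broken (reactants):
  C–H: 4 × 404 = 1616
  C=C: 1 × 624 = 624
  Cl–Cl: 1 × 239 = 239
  Σ(broken) = 2479 kJ
Bonds formed (products):
  C–C: 1 × 355 = 355
  C–Cl: 2 × 340 = 680
  C–H: 4 × 404 = 1616
  Σ(formed) = 2651 kJ
ΔH = Σ(broken) − Σ(formed) = 2479 − 2651 = −172 kJ

ΔH ≈ −172 kJ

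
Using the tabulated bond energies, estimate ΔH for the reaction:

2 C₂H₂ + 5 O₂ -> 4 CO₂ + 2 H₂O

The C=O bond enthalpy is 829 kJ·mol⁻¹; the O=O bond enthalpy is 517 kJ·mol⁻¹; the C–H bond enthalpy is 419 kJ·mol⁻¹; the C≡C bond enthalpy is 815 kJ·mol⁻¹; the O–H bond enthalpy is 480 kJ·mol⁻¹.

Bonds broken (reactants):
  C≡C: 2 × 815 = 1630
  C–H: 4 × 419 = 1676
  O=O: 5 × 517 = 2585
  Σ(broken) = 5891 kJ
Bonds formed (products):
  C=O: 8 × 829 = 6632
  O–H: 4 × 480 = 1920
  Σ(formed) = 8552 kJ
ΔH = Σ(broken) − Σ(formed) = 5891 − 8552 = −2661 kJ

ΔH ≈ −2661 kJ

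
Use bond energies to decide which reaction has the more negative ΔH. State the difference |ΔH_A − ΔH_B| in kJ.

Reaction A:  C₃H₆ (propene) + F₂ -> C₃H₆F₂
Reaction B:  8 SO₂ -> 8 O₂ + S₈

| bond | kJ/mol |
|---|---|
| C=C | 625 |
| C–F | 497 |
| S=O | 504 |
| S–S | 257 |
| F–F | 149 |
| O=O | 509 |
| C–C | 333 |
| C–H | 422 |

Reaction A:
  Bonds broken (reactants):
    C–C: 1 × 333 = 333
    C–H: 6 × 422 = 2532
    C=C: 1 × 625 = 625
    F–F: 1 × 149 = 149
    Σ(broken) = 3639 kJ
  Bonds formed (products):
    C–C: 2 × 333 = 666
    C–F: 2 × 497 = 994
    C–H: 6 × 422 = 2532
    Σ(formed) = 4192 kJ
  ΔH_A = 3639 − 4192 = −553 kJ
Reaction B:
  Bonds broken (reactants):
    S=O: 16 × 504 = 8064
    Σ(broken) = 8064 kJ
  Bonds formed (products):
    O=O: 8 × 509 = 4072
    S–S: 8 × 257 = 2056
    Σ(formed) = 6128 kJ
  ΔH_B = 8064 − 6128 = +1936 kJ
ΔH_A − ΔH_B = −2489 kJ, so reaction A has the more negative ΔH; |ΔH_A − ΔH_B| = 2489 kJ.

Reaction A, by 2489 kJ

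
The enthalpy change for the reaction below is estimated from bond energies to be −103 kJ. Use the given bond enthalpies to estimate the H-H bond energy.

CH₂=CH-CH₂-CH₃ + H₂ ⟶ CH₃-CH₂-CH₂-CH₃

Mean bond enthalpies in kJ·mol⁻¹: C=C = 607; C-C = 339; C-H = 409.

D(H-H) ≈ 447 kJ/mol

Let D be the H-H bond energy.
Σ(broken) = 2×339 + 8×409 + 1×607 + 1×D = 4557 + D
Σ(formed) = 3×339 + 10×409 = 5107
ΔH = Σ(broken) − Σ(formed) = (4557 + D) − (5107) = −550 + D
Setting this equal to −103 kJ gives D = 447 kJ/mol.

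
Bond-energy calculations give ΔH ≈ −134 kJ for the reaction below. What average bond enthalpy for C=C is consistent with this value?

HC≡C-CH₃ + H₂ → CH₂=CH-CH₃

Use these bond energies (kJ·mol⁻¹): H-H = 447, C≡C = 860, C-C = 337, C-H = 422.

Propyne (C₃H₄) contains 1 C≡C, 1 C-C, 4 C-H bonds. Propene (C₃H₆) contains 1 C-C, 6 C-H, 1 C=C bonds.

Let D be the C=C bond energy.
Σ(broken) = 1×860 + 1×337 + 4×422 + 1×447 = 3332
Σ(formed) = 1×337 + 6×422 + 1×D = 2869 + D
ΔH = Σ(broken) − Σ(formed) = (3332) − (2869 + D) = +463 − D
Setting this equal to −134 kJ gives D = 597 kJ/mol.

D(C=C) ≈ 597 kJ/mol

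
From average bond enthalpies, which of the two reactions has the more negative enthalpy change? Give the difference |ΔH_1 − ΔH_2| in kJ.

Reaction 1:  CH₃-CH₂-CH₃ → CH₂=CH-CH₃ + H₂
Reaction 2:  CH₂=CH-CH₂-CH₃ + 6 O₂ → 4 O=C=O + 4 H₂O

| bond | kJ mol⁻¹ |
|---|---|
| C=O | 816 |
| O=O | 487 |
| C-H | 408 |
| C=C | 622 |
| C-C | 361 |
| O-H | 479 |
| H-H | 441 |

Reaction 1:
  Bonds broken (reactants):
    C-C: 2 × 361 = 722
    C-H: 8 × 408 = 3264
    Σ(broken) = 3986 kJ
  Bonds formed (products):
    C-C: 1 × 361 = 361
    C-H: 6 × 408 = 2448
    C=C: 1 × 622 = 622
    H-H: 1 × 441 = 441
    Σ(formed) = 3872 kJ
  ΔH_1 = 3986 − 3872 = +114 kJ
Reaction 2:
  Bonds broken (reactants):
    C-C: 2 × 361 = 722
    C-H: 8 × 408 = 3264
    C=C: 1 × 622 = 622
    O=O: 6 × 487 = 2922
    Σ(broken) = 7530 kJ
  Bonds formed (products):
    C=O: 8 × 816 = 6528
    O-H: 8 × 479 = 3832
    Σ(formed) = 10360 kJ
  ΔH_2 = 7530 − 10360 = −2830 kJ
ΔH_1 − ΔH_2 = +2944 kJ, so reaction 2 has the more negative ΔH; |ΔH_1 − ΔH_2| = 2944 kJ.

Reaction 2, by 2944 kJ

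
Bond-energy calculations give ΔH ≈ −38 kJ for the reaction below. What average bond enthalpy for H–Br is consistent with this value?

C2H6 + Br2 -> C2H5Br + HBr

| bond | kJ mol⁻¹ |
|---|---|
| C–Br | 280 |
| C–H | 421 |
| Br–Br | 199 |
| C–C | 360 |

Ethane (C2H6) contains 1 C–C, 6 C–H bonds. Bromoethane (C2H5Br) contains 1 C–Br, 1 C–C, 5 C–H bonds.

D(H–Br) ≈ 378 kJ/mol

Let D be the H–Br bond energy.
Σ(broken) = 1×199 + 1×360 + 6×421 = 3085
Σ(formed) = 1×280 + 1×360 + 5×421 + 1×D = 2745 + D
ΔH = Σ(broken) − Σ(formed) = (3085) − (2745 + D) = +340 − D
Setting this equal to −38 kJ gives D = 378 kJ/mol.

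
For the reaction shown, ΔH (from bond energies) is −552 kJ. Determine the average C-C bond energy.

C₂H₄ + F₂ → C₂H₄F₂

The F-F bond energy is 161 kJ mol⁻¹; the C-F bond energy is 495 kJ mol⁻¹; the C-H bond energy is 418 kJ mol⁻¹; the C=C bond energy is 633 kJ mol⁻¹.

Let D be the C-C bond energy.
Σ(broken) = 4×418 + 1×633 + 1×161 = 2466
Σ(formed) = 1×D + 2×495 + 4×418 = 2662 + D
ΔH = Σ(broken) − Σ(formed) = (2466) − (2662 + D) = −196 − D
Setting this equal to −552 kJ gives D = 356 kJ/mol.

D(C-C) ≈ 356 kJ/mol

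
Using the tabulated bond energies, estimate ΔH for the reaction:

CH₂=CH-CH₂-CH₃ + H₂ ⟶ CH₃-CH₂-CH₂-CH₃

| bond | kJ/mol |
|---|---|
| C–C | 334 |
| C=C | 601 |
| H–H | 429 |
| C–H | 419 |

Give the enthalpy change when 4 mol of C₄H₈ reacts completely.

ΔH = −568 kJ

Bonds broken (reactants):
  C–C: 2 × 334 = 668
  C–H: 8 × 419 = 3352
  C=C: 1 × 601 = 601
  H–H: 1 × 429 = 429
  Σ(broken) = 5050 kJ
Bonds formed (products):
  C–C: 3 × 334 = 1002
  C–H: 10 × 419 = 4190
  Σ(formed) = 5192 kJ
ΔH = Σ(broken) − Σ(formed) = 5050 − 5192 = −142 kJ
For 4× the reaction as written: 4 × (−142) = −568 kJ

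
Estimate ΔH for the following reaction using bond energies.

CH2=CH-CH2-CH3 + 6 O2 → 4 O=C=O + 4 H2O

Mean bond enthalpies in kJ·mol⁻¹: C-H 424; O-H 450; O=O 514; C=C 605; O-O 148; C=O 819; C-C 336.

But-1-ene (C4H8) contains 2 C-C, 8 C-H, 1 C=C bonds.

Bonds broken (reactants):
  C-C: 2 × 336 = 672
  C-H: 8 × 424 = 3392
  C=C: 1 × 605 = 605
  O=O: 6 × 514 = 3084
  Σ(broken) = 7753 kJ
Bonds formed (products):
  C=O: 8 × 819 = 6552
  O-H: 8 × 450 = 3600
  Σ(formed) = 10152 kJ
ΔH = Σ(broken) − Σ(formed) = 7753 − 10152 = −2399 kJ

ΔH ≈ −2399 kJ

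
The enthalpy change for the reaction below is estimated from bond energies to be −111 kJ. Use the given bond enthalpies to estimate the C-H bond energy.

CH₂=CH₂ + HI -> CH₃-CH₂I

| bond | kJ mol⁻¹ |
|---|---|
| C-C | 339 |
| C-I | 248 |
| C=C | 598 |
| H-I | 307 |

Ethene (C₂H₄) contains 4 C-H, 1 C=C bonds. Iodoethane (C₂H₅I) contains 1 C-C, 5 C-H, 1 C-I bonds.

D(C-H) ≈ 429 kJ/mol

Let D be the C-H bond energy.
Σ(broken) = 4×D + 1×598 + 1×307 = 905 + 4D
Σ(formed) = 1×339 + 5×D + 1×248 = 587 + 5D
ΔH = Σ(broken) − Σ(formed) = (905 + 4D) − (587 + 5D) = +318 − D
Setting this equal to −111 kJ gives D = 429 kJ/mol.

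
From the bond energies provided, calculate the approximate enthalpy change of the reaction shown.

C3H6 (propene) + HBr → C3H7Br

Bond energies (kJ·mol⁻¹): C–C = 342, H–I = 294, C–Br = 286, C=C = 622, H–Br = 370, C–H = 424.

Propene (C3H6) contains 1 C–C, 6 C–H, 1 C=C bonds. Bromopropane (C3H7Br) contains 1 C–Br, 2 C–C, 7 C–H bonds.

ΔH ≈ −60 kJ

Bonds broken (reactants):
  C–C: 1 × 342 = 342
  C–H: 6 × 424 = 2544
  C=C: 1 × 622 = 622
  H–Br: 1 × 370 = 370
  Σ(broken) = 3878 kJ
Bonds formed (products):
  C–Br: 1 × 286 = 286
  C–C: 2 × 342 = 684
  C–H: 7 × 424 = 2968
  Σ(formed) = 3938 kJ
ΔH = Σ(broken) − Σ(formed) = 3878 − 3938 = −60 kJ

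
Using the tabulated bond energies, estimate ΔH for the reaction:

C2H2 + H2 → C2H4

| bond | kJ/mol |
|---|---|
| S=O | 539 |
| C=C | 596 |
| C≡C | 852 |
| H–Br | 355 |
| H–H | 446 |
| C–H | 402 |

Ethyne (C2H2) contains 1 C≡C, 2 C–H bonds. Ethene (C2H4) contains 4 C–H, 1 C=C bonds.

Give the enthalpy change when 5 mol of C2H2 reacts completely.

Bonds broken (reactants):
  C≡C: 1 × 852 = 852
  C–H: 2 × 402 = 804
  H–H: 1 × 446 = 446
  Σ(broken) = 2102 kJ
Bonds formed (products):
  C–H: 4 × 402 = 1608
  C=C: 1 × 596 = 596
  Σ(formed) = 2204 kJ
ΔH = Σ(broken) − Σ(formed) = 2102 − 2204 = −102 kJ
For 5× the reaction as written: 5 × (−102) = −510 kJ

ΔH = −510 kJ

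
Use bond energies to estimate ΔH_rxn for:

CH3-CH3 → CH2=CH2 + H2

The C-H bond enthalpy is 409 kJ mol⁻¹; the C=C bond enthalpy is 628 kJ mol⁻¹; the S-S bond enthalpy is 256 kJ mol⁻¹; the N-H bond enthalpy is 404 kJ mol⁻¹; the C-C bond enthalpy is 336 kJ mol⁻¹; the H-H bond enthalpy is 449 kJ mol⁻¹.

Bonds broken (reactants):
  C-C: 1 × 336 = 336
  C-H: 6 × 409 = 2454
  Σ(broken) = 2790 kJ
Bonds formed (products):
  C-H: 4 × 409 = 1636
  C=C: 1 × 628 = 628
  H-H: 1 × 449 = 449
  Σ(formed) = 2713 kJ
ΔH = Σ(broken) − Σ(formed) = 2790 − 2713 = +77 kJ

ΔH ≈ +77 kJ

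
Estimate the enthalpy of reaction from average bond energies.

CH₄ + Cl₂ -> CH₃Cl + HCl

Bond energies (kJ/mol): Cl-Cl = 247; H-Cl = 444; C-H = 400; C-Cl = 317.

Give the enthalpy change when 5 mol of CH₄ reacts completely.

ΔH = −570 kJ

Bonds broken (reactants):
  C-H: 4 × 400 = 1600
  Cl-Cl: 1 × 247 = 247
  Σ(broken) = 1847 kJ
Bonds formed (products):
  C-Cl: 1 × 317 = 317
  C-H: 3 × 400 = 1200
  H-Cl: 1 × 444 = 444
  Σ(formed) = 1961 kJ
ΔH = Σ(broken) − Σ(formed) = 1847 − 1961 = −114 kJ
For 5× the reaction as written: 5 × (−114) = −570 kJ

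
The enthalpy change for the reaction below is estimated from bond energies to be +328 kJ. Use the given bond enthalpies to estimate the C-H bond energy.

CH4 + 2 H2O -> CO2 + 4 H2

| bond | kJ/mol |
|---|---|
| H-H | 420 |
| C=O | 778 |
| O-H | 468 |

D(C-H) ≈ 423 kJ/mol

Let D be the C-H bond energy.
Σ(broken) = 4×D + 4×468 = 1872 + 4D
Σ(formed) = 2×778 + 4×420 = 3236
ΔH = Σ(broken) − Σ(formed) = (1872 + 4D) − (3236) = −1364 + 4D
Setting this equal to +328 kJ gives 4D = 1692, so D = 423 kJ/mol.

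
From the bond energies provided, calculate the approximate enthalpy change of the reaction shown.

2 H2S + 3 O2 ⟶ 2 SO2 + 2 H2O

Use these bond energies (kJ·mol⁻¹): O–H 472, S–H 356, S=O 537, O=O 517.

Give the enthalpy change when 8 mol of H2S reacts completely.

ΔH = −4244 kJ

Bonds broken (reactants):
  O=O: 3 × 517 = 1551
  S–H: 4 × 356 = 1424
  Σ(broken) = 2975 kJ
Bonds formed (products):
  O–H: 4 × 472 = 1888
  S=O: 4 × 537 = 2148
  Σ(formed) = 4036 kJ
ΔH = Σ(broken) − Σ(formed) = 2975 − 4036 = −1061 kJ
For 4× the reaction as written: 4 × (−1061) = −4244 kJ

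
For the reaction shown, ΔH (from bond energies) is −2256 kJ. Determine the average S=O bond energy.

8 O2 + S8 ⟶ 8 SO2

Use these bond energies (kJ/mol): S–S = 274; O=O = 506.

Let D be the S=O bond energy.
Σ(broken) = 8×506 + 8×274 = 6240
Σ(formed) = 16×D = 16D
ΔH = Σ(broken) − Σ(formed) = (6240) − (16D) = +6240 − 16D
Setting this equal to −2256 kJ gives 16D = 8496, so D = 531 kJ/mol.

D(S=O) ≈ 531 kJ/mol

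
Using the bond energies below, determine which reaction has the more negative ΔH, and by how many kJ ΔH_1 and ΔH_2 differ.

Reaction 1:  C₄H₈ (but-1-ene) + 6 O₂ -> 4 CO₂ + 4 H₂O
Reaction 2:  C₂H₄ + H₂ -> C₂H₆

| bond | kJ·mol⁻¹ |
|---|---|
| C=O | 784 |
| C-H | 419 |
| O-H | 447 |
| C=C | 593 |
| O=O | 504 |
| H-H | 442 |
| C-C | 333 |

Reaction 1:
  Bonds broken (reactants):
    C-C: 2 × 333 = 666
    C-H: 8 × 419 = 3352
    C=C: 1 × 593 = 593
    O=O: 6 × 504 = 3024
    Σ(broken) = 7635 kJ
  Bonds formed (products):
    C=O: 8 × 784 = 6272
    O-H: 8 × 447 = 3576
    Σ(formed) = 9848 kJ
  ΔH_1 = 7635 − 9848 = −2213 kJ
Reaction 2:
  Bonds broken (reactants):
    C-H: 4 × 419 = 1676
    C=C: 1 × 593 = 593
    H-H: 1 × 442 = 442
    Σ(broken) = 2711 kJ
  Bonds formed (products):
    C-C: 1 × 333 = 333
    C-H: 6 × 419 = 2514
    Σ(formed) = 2847 kJ
  ΔH_2 = 2711 − 2847 = −136 kJ
ΔH_1 − ΔH_2 = −2077 kJ, so reaction 1 has the more negative ΔH; |ΔH_1 − ΔH_2| = 2077 kJ.

Reaction 1, by 2077 kJ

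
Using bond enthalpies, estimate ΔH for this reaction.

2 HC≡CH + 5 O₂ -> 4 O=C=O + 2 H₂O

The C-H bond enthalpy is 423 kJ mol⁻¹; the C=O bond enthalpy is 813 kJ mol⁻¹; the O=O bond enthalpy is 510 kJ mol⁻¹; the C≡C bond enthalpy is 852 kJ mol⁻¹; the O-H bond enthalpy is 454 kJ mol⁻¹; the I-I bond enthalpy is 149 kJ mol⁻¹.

Bonds broken (reactants):
  C≡C: 2 × 852 = 1704
  C-H: 4 × 423 = 1692
  O=O: 5 × 510 = 2550
  Σ(broken) = 5946 kJ
Bonds formed (products):
  C=O: 8 × 813 = 6504
  O-H: 4 × 454 = 1816
  Σ(formed) = 8320 kJ
ΔH = Σ(broken) − Σ(formed) = 5946 − 8320 = −2374 kJ

ΔH ≈ −2374 kJ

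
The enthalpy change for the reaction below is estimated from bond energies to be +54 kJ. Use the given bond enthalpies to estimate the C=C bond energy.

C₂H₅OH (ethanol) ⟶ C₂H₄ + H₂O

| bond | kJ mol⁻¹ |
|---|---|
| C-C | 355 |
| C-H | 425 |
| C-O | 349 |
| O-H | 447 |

Let D be the C=C bond energy.
Σ(broken) = 1×355 + 5×425 + 1×349 + 1×447 = 3276
Σ(formed) = 4×425 + 1×D + 2×447 = 2594 + D
ΔH = Σ(broken) − Σ(formed) = (3276) − (2594 + D) = +682 − D
Setting this equal to +54 kJ gives D = 628 kJ/mol.

D(C=C) ≈ 628 kJ/mol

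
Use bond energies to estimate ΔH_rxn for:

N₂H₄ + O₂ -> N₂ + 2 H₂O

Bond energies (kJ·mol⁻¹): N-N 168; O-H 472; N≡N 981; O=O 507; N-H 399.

ΔH ≈ −598 kJ

Bonds broken (reactants):
  N-H: 4 × 399 = 1596
  N-N: 1 × 168 = 168
  O=O: 1 × 507 = 507
  Σ(broken) = 2271 kJ
Bonds formed (products):
  N≡N: 1 × 981 = 981
  O-H: 4 × 472 = 1888
  Σ(formed) = 2869 kJ
ΔH = Σ(broken) − Σ(formed) = 2271 − 2869 = −598 kJ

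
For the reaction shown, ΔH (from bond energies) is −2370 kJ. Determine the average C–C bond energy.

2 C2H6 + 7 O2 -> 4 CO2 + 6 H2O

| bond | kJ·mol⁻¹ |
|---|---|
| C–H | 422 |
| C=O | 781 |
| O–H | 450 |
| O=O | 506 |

D(C–C) ≈ 336 kJ/mol

Let D be the C–C bond energy.
Σ(broken) = 2×D + 12×422 + 7×506 = 8606 + 2D
Σ(formed) = 8×781 + 12×450 = 11648
ΔH = Σ(broken) − Σ(formed) = (8606 + 2D) − (11648) = −3042 + 2D
Setting this equal to −2370 kJ gives 2D = 672, so D = 336 kJ/mol.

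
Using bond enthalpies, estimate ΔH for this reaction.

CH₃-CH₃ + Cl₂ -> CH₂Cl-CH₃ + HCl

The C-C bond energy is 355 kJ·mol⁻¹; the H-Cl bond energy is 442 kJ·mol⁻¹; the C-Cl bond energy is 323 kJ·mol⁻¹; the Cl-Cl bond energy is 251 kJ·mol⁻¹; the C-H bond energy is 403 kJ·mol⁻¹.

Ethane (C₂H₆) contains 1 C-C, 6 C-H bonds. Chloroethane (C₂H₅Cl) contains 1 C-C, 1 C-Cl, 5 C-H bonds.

ΔH ≈ −111 kJ

Bonds broken (reactants):
  C-C: 1 × 355 = 355
  C-H: 6 × 403 = 2418
  Cl-Cl: 1 × 251 = 251
  Σ(broken) = 3024 kJ
Bonds formed (products):
  C-C: 1 × 355 = 355
  C-Cl: 1 × 323 = 323
  C-H: 5 × 403 = 2015
  H-Cl: 1 × 442 = 442
  Σ(formed) = 3135 kJ
ΔH = Σ(broken) − Σ(formed) = 3024 − 3135 = −111 kJ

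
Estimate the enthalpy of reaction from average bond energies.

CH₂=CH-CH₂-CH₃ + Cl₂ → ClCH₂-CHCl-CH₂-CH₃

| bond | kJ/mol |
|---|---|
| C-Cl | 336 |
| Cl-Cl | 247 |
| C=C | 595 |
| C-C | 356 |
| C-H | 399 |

Bonds broken (reactants):
  C-C: 2 × 356 = 712
  C-H: 8 × 399 = 3192
  C=C: 1 × 595 = 595
  Cl-Cl: 1 × 247 = 247
  Σ(broken) = 4746 kJ
Bonds formed (products):
  C-C: 3 × 356 = 1068
  C-Cl: 2 × 336 = 672
  C-H: 8 × 399 = 3192
  Σ(formed) = 4932 kJ
ΔH = Σ(broken) − Σ(formed) = 4746 − 4932 = −186 kJ

ΔH ≈ −186 kJ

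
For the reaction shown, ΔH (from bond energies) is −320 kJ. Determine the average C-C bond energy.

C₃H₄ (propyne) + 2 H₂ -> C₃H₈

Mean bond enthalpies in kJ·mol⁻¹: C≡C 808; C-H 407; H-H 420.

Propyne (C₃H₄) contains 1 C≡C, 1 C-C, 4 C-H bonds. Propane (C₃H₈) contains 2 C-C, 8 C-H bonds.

D(C-C) ≈ 340 kJ/mol

Let D be the C-C bond energy.
Σ(broken) = 1×808 + 1×D + 4×407 + 2×420 = 3276 + D
Σ(formed) = 2×D + 8×407 = 3256 + 2D
ΔH = Σ(broken) − Σ(formed) = (3276 + D) − (3256 + 2D) = +20 − D
Setting this equal to −320 kJ gives D = 340 kJ/mol.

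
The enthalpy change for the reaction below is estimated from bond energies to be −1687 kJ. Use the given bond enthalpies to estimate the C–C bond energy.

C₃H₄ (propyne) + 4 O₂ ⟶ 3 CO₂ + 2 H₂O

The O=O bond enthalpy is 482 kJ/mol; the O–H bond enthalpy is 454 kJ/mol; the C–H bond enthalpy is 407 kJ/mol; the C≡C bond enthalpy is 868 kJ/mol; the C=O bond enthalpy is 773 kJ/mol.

D(C–C) ≈ 343 kJ/mol

Let D be the C–C bond energy.
Σ(broken) = 1×868 + 1×D + 4×407 + 4×482 = 4424 + D
Σ(formed) = 6×773 + 4×454 = 6454
ΔH = Σ(broken) − Σ(formed) = (4424 + D) − (6454) = −2030 + D
Setting this equal to −1687 kJ gives D = 343 kJ/mol.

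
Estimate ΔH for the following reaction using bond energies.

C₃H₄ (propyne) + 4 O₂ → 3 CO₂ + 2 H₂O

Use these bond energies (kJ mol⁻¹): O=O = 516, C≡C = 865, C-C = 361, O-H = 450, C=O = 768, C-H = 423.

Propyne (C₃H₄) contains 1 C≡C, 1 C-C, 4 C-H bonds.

ΔH ≈ −1426 kJ

Bonds broken (reactants):
  C≡C: 1 × 865 = 865
  C-C: 1 × 361 = 361
  C-H: 4 × 423 = 1692
  O=O: 4 × 516 = 2064
  Σ(broken) = 4982 kJ
Bonds formed (products):
  C=O: 6 × 768 = 4608
  O-H: 4 × 450 = 1800
  Σ(formed) = 6408 kJ
ΔH = Σ(broken) − Σ(formed) = 4982 − 6408 = −1426 kJ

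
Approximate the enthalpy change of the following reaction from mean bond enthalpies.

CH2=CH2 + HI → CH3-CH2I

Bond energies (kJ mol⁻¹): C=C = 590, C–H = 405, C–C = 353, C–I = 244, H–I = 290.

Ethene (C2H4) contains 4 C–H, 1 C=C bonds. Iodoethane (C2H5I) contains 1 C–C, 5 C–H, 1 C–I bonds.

Bonds broken (reactants):
  C–H: 4 × 405 = 1620
  C=C: 1 × 590 = 590
  H–I: 1 × 290 = 290
  Σ(broken) = 2500 kJ
Bonds formed (products):
  C–C: 1 × 353 = 353
  C–H: 5 × 405 = 2025
  C–I: 1 × 244 = 244
  Σ(formed) = 2622 kJ
ΔH = Σ(broken) − Σ(formed) = 2500 − 2622 = −122 kJ

ΔH ≈ −122 kJ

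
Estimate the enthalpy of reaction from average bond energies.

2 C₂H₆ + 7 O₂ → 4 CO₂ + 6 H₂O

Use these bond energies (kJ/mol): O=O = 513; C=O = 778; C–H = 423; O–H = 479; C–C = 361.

Bonds broken (reactants):
  C–C: 2 × 361 = 722
  C–H: 12 × 423 = 5076
  O=O: 7 × 513 = 3591
  Σ(broken) = 9389 kJ
Bonds formed (products):
  C=O: 8 × 778 = 6224
  O–H: 12 × 479 = 5748
  Σ(formed) = 11972 kJ
ΔH = Σ(broken) − Σ(formed) = 9389 − 11972 = −2583 kJ

ΔH ≈ −2583 kJ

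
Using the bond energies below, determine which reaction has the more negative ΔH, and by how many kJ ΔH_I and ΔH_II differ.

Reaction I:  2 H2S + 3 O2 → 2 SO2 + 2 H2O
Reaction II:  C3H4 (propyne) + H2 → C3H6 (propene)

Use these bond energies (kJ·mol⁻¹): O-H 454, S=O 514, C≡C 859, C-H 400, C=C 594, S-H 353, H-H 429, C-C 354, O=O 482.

Reaction I:
  Bonds broken (reactants):
    O=O: 3 × 482 = 1446
    S-H: 4 × 353 = 1412
    Σ(broken) = 2858 kJ
  Bonds formed (products):
    O-H: 4 × 454 = 1816
    S=O: 4 × 514 = 2056
    Σ(formed) = 3872 kJ
  ΔH_I = 2858 − 3872 = −1014 kJ
Reaction II:
  Bonds broken (reactants):
    C≡C: 1 × 859 = 859
    C-C: 1 × 354 = 354
    C-H: 4 × 400 = 1600
    H-H: 1 × 429 = 429
    Σ(broken) = 3242 kJ
  Bonds formed (products):
    C-C: 1 × 354 = 354
    C-H: 6 × 400 = 2400
    C=C: 1 × 594 = 594
    Σ(formed) = 3348 kJ
  ΔH_II = 3242 − 3348 = −106 kJ
ΔH_I − ΔH_II = −908 kJ, so reaction I has the more negative ΔH; |ΔH_I − ΔH_II| = 908 kJ.

Reaction I, by 908 kJ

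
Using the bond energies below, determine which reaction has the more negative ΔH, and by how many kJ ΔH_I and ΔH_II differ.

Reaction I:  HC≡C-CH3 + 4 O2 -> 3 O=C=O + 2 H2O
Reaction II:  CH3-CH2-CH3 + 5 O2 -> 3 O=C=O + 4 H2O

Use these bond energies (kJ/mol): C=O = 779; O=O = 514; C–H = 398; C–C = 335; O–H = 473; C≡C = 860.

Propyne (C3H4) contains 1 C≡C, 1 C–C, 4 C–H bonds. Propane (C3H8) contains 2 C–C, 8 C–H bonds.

Reaction II, by 311 kJ

Reaction I:
  Bonds broken (reactants):
    C≡C: 1 × 860 = 860
    C–C: 1 × 335 = 335
    C–H: 4 × 398 = 1592
    O=O: 4 × 514 = 2056
    Σ(broken) = 4843 kJ
  Bonds formed (products):
    C=O: 6 × 779 = 4674
    O–H: 4 × 473 = 1892
    Σ(formed) = 6566 kJ
  ΔH_I = 4843 − 6566 = −1723 kJ
Reaction II:
  Bonds broken (reactants):
    C–C: 2 × 335 = 670
    C–H: 8 × 398 = 3184
    O=O: 5 × 514 = 2570
    Σ(broken) = 6424 kJ
  Bonds formed (products):
    C=O: 6 × 779 = 4674
    O–H: 8 × 473 = 3784
    Σ(formed) = 8458 kJ
  ΔH_II = 6424 − 8458 = −2034 kJ
ΔH_I − ΔH_II = +311 kJ, so reaction II has the more negative ΔH; |ΔH_I − ΔH_II| = 311 kJ.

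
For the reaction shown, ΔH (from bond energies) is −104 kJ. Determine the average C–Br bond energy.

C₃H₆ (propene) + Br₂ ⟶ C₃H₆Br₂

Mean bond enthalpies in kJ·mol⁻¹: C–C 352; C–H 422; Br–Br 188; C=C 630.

D(C–Br) ≈ 285 kJ/mol

Let D be the C–Br bond energy.
Σ(broken) = 1×188 + 1×352 + 6×422 + 1×630 = 3702
Σ(formed) = 2×D + 2×352 + 6×422 = 3236 + 2D
ΔH = Σ(broken) − Σ(formed) = (3702) − (3236 + 2D) = +466 − 2D
Setting this equal to −104 kJ gives 2D = 570, so D = 285 kJ/mol.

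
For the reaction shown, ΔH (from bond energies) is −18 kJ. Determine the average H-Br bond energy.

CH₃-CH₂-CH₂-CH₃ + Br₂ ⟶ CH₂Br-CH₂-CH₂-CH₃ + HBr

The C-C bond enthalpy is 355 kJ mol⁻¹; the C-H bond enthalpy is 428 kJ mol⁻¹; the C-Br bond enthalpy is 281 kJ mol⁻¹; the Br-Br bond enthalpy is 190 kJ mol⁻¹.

D(H-Br) ≈ 355 kJ/mol

Let D be the H-Br bond energy.
Σ(broken) = 1×190 + 3×355 + 10×428 = 5535
Σ(formed) = 1×281 + 3×355 + 9×428 + 1×D = 5198 + D
ΔH = Σ(broken) − Σ(formed) = (5535) − (5198 + D) = +337 − D
Setting this equal to −18 kJ gives D = 355 kJ/mol.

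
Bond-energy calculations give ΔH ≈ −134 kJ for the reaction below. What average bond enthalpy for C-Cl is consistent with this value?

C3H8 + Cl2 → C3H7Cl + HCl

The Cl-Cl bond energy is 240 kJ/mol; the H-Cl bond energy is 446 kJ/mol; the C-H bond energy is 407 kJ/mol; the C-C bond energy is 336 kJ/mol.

Let D be the C-Cl bond energy.
Σ(broken) = 2×336 + 8×407 + 1×240 = 4168
Σ(formed) = 2×336 + 1×D + 7×407 + 1×446 = 3967 + D
ΔH = Σ(broken) − Σ(formed) = (4168) − (3967 + D) = +201 − D
Setting this equal to −134 kJ gives D = 335 kJ/mol.

D(C-Cl) ≈ 335 kJ/mol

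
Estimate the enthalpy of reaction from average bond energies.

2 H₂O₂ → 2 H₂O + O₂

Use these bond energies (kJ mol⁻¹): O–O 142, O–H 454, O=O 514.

Bonds broken (reactants):
  O–H: 4 × 454 = 1816
  O–O: 2 × 142 = 284
  Σ(broken) = 2100 kJ
Bonds formed (products):
  O–H: 4 × 454 = 1816
  O=O: 1 × 514 = 514
  Σ(formed) = 2330 kJ
ΔH = Σ(broken) − Σ(formed) = 2100 − 2330 = −230 kJ

ΔH ≈ −230 kJ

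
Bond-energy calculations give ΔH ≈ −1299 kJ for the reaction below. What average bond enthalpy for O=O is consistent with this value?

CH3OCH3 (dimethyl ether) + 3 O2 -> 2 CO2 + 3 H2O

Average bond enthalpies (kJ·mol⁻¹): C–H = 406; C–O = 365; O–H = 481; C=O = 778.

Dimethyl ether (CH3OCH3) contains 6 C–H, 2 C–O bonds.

Let D be the O=O bond energy.
Σ(broken) = 6×406 + 2×365 + 3×D = 3166 + 3D
Σ(formed) = 4×778 + 6×481 = 5998
ΔH = Σ(broken) − Σ(formed) = (3166 + 3D) − (5998) = −2832 + 3D
Setting this equal to −1299 kJ gives 3D = 1533, so D = 511 kJ/mol.

D(O=O) ≈ 511 kJ/mol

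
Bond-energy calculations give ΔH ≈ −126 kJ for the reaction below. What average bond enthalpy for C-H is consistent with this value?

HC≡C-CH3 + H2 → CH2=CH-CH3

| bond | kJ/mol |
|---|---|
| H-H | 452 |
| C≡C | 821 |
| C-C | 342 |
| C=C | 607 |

D(C-H) ≈ 396 kJ/mol

Let D be the C-H bond energy.
Σ(broken) = 1×821 + 1×342 + 4×D + 1×452 = 1615 + 4D
Σ(formed) = 1×342 + 6×D + 1×607 = 949 + 6D
ΔH = Σ(broken) − Σ(formed) = (1615 + 4D) − (949 + 6D) = +666 − 2D
Setting this equal to −126 kJ gives 2D = 792, so D = 396 kJ/mol.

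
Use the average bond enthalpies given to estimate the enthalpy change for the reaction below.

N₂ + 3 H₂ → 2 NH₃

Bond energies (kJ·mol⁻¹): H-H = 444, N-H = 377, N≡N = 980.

ΔH ≈ +50 kJ

Bonds broken (reactants):
  H-H: 3 × 444 = 1332
  N≡N: 1 × 980 = 980
  Σ(broken) = 2312 kJ
Bonds formed (products):
  N-H: 6 × 377 = 2262
  Σ(formed) = 2262 kJ
ΔH = Σ(broken) − Σ(formed) = 2312 − 2262 = +50 kJ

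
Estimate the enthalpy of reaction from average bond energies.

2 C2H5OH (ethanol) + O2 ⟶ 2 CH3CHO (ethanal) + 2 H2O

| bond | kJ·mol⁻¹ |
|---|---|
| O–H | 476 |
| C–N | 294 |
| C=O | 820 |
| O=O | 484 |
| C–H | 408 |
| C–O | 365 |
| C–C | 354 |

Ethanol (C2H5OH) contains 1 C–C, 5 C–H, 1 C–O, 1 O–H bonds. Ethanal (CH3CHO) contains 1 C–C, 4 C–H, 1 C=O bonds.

Bonds broken (reactants):
  C–C: 2 × 354 = 708
  C–H: 10 × 408 = 4080
  C–O: 2 × 365 = 730
  O–H: 2 × 476 = 952
  O=O: 1 × 484 = 484
  Σ(broken) = 6954 kJ
Bonds formed (products):
  C–C: 2 × 354 = 708
  C–H: 8 × 408 = 3264
  C=O: 2 × 820 = 1640
  O–H: 4 × 476 = 1904
  Σ(formed) = 7516 kJ
ΔH = Σ(broken) − Σ(formed) = 6954 − 7516 = −562 kJ

ΔH ≈ −562 kJ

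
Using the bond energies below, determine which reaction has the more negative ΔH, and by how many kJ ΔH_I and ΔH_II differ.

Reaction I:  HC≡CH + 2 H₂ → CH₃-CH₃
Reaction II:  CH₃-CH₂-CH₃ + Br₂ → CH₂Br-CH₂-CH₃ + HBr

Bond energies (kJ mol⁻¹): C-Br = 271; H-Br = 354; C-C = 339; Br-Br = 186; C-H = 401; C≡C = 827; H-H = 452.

Reaction I, by 174 kJ

Reaction I:
  Bonds broken (reactants):
    C≡C: 1 × 827 = 827
    C-H: 2 × 401 = 802
    H-H: 2 × 452 = 904
    Σ(broken) = 2533 kJ
  Bonds formed (products):
    C-C: 1 × 339 = 339
    C-H: 6 × 401 = 2406
    Σ(formed) = 2745 kJ
  ΔH_I = 2533 − 2745 = −212 kJ
Reaction II:
  Bonds broken (reactants):
    Br-Br: 1 × 186 = 186
    C-C: 2 × 339 = 678
    C-H: 8 × 401 = 3208
    Σ(broken) = 4072 kJ
  Bonds formed (products):
    C-Br: 1 × 271 = 271
    C-C: 2 × 339 = 678
    C-H: 7 × 401 = 2807
    H-Br: 1 × 354 = 354
    Σ(formed) = 4110 kJ
  ΔH_II = 4072 − 4110 = −38 kJ
ΔH_I − ΔH_II = −174 kJ, so reaction I has the more negative ΔH; |ΔH_I − ΔH_II| = 174 kJ.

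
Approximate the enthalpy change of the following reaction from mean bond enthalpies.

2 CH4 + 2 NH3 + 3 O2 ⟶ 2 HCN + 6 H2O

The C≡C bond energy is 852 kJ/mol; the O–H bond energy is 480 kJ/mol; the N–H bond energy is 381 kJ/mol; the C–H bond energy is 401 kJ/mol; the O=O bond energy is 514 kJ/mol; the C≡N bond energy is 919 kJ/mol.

ΔH ≈ −1364 kJ

Bonds broken (reactants):
  C–H: 8 × 401 = 3208
  N–H: 6 × 381 = 2286
  O=O: 3 × 514 = 1542
  Σ(broken) = 7036 kJ
Bonds formed (products):
  C≡N: 2 × 919 = 1838
  C–H: 2 × 401 = 802
  O–H: 12 × 480 = 5760
  Σ(formed) = 8400 kJ
ΔH = Σ(broken) − Σ(formed) = 7036 − 8400 = −1364 kJ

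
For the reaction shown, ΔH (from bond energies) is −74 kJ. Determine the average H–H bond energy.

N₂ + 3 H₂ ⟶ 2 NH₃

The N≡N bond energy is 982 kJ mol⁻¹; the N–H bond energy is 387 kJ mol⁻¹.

Let D be the H–H bond energy.
Σ(broken) = 3×D + 1×982 = 982 + 3D
Σ(formed) = 6×387 = 2322
ΔH = Σ(broken) − Σ(formed) = (982 + 3D) − (2322) = −1340 + 3D
Setting this equal to −74 kJ gives 3D = 1266, so D = 422 kJ/mol.

D(H–H) ≈ 422 kJ/mol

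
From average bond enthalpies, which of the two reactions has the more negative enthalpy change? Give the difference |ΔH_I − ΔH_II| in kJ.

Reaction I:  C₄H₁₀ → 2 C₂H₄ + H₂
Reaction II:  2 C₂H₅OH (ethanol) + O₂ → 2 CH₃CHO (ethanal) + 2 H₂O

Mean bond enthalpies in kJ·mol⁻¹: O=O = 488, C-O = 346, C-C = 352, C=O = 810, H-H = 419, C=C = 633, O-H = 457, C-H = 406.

Reaction I:
  Bonds broken (reactants):
    C-C: 3 × 352 = 1056
    C-H: 10 × 406 = 4060
    Σ(broken) = 5116 kJ
  Bonds formed (products):
    C-H: 8 × 406 = 3248
    C=C: 2 × 633 = 1266
    H-H: 1 × 419 = 419
    Σ(formed) = 4933 kJ
  ΔH_I = 5116 − 4933 = +183 kJ
Reaction II:
  Bonds broken (reactants):
    C-C: 2 × 352 = 704
    C-H: 10 × 406 = 4060
    C-O: 2 × 346 = 692
    O-H: 2 × 457 = 914
    O=O: 1 × 488 = 488
    Σ(broken) = 6858 kJ
  Bonds formed (products):
    C-C: 2 × 352 = 704
    C-H: 8 × 406 = 3248
    C=O: 2 × 810 = 1620
    O-H: 4 × 457 = 1828
    Σ(formed) = 7400 kJ
  ΔH_II = 6858 − 7400 = −542 kJ
ΔH_I − ΔH_II = +725 kJ, so reaction II has the more negative ΔH; |ΔH_I − ΔH_II| = 725 kJ.

Reaction II, by 725 kJ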